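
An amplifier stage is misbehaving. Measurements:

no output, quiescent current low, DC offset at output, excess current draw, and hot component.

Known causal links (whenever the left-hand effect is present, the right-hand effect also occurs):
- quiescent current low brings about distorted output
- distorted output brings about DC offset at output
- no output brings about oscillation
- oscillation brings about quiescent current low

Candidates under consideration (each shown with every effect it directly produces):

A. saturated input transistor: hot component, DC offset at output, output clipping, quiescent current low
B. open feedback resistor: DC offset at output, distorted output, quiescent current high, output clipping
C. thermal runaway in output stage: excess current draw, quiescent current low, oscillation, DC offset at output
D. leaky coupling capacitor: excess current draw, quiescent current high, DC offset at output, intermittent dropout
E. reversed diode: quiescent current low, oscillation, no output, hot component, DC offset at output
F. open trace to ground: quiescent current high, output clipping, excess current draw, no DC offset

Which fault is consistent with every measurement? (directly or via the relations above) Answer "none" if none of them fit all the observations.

Per-candidate check:
(A) saturated input transistor — does not account for no output, excess current draw
(B) open feedback resistor — fails on no output, quiescent current low, excess current draw, hot component (predicts quiescent current high, not quiescent current low)
(C) thermal runaway in output stage — no output -; quiescent current low +; DC offset at output +; excess current draw +; hot component -
(D) leaky coupling capacitor — no output -; quiescent current low -; DC offset at output +; excess current draw +; hot component -
(E) reversed diode — no output +; quiescent current low +; DC offset at output +; excess current draw -; hot component +
(F) open trace to ground — no output -; quiescent current low -; DC offset at output -; excess current draw +; hot component -
None of the listed candidates fits everything.

none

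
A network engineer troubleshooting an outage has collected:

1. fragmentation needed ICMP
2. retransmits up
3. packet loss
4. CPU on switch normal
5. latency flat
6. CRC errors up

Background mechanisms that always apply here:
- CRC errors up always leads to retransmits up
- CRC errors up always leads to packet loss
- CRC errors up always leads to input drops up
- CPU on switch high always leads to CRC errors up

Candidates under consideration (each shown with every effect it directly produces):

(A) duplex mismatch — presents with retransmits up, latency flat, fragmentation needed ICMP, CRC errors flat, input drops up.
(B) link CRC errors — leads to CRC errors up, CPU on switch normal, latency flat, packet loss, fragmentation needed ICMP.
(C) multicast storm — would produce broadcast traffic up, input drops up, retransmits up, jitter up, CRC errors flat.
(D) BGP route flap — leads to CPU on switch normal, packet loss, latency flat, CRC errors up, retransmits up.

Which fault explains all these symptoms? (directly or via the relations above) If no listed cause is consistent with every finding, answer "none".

B

Checking each candidate against the observations:
(A) duplex mismatch — fragmentation needed ICMP yes; retransmits up yes; packet loss NO; CPU on switch normal NO; latency flat yes; CRC errors up NO
(B) link CRC errors — accounts for every observation (retransmits up by CRC errors up → retransmits up)
(C) multicast storm — fails on fragmentation needed ICMP, packet loss, CPU on switch normal, latency flat, CRC errors up (predicts CRC errors flat, not CRC errors up)
(D) BGP route flap — fragmentation needed ICMP NO; retransmits up yes; packet loss yes; CPU on switch normal yes; latency flat yes; CRC errors up yes
(B) alone accounts for all the evidence.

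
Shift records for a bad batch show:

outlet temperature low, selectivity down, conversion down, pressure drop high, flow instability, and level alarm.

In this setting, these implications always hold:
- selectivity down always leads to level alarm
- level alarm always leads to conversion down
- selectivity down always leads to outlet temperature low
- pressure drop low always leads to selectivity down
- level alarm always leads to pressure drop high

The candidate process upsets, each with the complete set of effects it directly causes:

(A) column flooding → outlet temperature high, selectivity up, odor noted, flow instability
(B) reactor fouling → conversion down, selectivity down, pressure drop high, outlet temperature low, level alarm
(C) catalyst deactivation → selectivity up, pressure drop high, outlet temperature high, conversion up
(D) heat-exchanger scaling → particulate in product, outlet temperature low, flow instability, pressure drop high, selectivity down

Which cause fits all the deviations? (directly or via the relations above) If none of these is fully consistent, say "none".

Per-candidate check:
(A) column flooding — fails on outlet temperature low, selectivity down, conversion down, pressure drop high, level alarm (predicts outlet temperature high, not outlet temperature low; predicts selectivity up, not selectivity down)
(B) reactor fouling — does not account for flow instability
(C) catalyst deactivation — outlet temperature low miss; selectivity down miss; conversion down miss; pressure drop high match; flow instability miss; level alarm miss
(D) heat-exchanger scaling — outlet temperature low match; selectivity down match; conversion down match (by selectivity down → level alarm → conversion down); pressure drop high match; flow instability match; level alarm match (by selectivity down → level alarm)
(D) is the only candidate with no mismatches.

D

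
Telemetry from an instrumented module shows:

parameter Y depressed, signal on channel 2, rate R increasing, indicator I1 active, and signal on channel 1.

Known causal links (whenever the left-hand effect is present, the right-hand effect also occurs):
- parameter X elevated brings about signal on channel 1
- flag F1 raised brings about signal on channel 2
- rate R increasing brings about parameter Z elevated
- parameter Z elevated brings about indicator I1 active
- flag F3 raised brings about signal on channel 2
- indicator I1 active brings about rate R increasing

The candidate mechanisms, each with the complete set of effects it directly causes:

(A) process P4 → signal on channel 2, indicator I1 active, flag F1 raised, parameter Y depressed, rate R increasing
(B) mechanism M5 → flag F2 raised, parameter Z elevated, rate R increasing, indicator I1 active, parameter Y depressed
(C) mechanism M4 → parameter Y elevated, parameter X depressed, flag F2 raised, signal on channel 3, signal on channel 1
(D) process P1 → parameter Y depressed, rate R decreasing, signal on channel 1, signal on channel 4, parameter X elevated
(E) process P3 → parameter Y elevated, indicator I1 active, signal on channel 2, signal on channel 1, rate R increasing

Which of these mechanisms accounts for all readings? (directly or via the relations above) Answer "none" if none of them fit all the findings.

none

Per-candidate check:
(A) process P4 — parameter Y depressed +; signal on channel 2 +; rate R increasing +; indicator I1 active +; signal on channel 1 -
(B) mechanism M5 — does not account for signal on channel 2, signal on channel 1
(C) mechanism M4 — fails on parameter Y depressed, signal on channel 2, rate R increasing, indicator I1 active (predicts parameter Y elevated, not parameter Y depressed)
(D) process P1 — parameter Y depressed +; signal on channel 2 -; rate R increasing -; indicator I1 active -; signal on channel 1 +
(E) process P3 — parameter Y depressed -; signal on channel 2 +; rate R increasing +; indicator I1 active +; signal on channel 1 +
None of the listed candidates fits everything.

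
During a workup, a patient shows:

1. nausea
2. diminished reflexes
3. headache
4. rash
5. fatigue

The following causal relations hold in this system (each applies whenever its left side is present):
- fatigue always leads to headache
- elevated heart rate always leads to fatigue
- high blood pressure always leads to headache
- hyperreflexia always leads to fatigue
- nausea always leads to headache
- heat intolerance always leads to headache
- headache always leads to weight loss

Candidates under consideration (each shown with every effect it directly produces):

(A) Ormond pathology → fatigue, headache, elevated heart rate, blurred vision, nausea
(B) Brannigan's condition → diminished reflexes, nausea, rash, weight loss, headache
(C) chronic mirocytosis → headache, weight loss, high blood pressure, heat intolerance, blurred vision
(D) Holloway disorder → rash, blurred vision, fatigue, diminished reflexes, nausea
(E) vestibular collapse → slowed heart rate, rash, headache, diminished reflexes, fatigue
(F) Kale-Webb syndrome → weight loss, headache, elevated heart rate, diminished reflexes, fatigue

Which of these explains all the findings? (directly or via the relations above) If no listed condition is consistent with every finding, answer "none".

D

Testing each hypothesis:
(A) Ormond pathology — nausea +; diminished reflexes -; headache +; rash -; fatigue +
(B) Brannigan's condition — nausea +; diminished reflexes +; headache +; rash +; fatigue -
(C) chronic mirocytosis — does not account for nausea, diminished reflexes, rash, fatigue
(D) Holloway disorder — nausea +; diminished reflexes +; headache + (through fatigue → headache); rash +; fatigue +
(E) vestibular collapse — nausea -; diminished reflexes +; headache +; rash +; fatigue +
(F) Kale-Webb syndrome — nausea -; diminished reflexes +; headache +; rash -; fatigue +
(D) alone accounts for all the evidence.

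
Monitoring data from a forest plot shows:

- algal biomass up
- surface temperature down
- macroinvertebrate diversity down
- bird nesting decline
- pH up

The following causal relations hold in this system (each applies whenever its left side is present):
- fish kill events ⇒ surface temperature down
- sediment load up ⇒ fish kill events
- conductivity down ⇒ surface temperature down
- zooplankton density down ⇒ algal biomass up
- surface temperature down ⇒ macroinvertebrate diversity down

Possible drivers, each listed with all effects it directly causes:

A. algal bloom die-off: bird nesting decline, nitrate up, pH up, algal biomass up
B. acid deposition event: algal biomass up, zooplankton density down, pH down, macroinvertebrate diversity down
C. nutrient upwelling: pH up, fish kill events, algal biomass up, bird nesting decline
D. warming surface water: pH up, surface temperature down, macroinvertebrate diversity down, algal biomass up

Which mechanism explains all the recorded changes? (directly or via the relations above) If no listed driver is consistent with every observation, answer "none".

Per-candidate check:
(A) algal bloom die-off — algal biomass up ✓; surface temperature down ✗; macroinvertebrate diversity down ✗; bird nesting decline ✓; pH up ✓
(B) acid deposition event — algal biomass up ✓; surface temperature down ✗; macroinvertebrate diversity down ✓; bird nesting decline ✗; pH up ✗
(C) nutrient upwelling — accounts for every observation (surface temperature down via fish kill events → surface temperature down)
(D) warming surface water — does not account for bird nesting decline
(C) alone accounts for all the evidence.

C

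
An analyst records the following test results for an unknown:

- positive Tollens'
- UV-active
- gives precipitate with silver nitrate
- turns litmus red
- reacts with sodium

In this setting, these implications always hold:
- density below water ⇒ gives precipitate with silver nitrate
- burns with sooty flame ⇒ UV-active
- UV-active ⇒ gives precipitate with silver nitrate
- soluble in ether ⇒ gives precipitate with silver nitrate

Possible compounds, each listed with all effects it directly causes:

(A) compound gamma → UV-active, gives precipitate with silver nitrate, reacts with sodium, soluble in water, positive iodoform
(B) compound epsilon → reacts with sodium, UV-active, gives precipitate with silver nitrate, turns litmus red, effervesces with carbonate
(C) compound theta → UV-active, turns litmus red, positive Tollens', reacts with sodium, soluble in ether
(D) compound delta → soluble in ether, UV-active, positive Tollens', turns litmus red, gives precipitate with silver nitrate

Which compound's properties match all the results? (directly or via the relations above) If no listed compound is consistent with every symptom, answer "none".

C

For each candidate, compare predicted effects to what was observed:
(A) compound gamma — does not account for positive Tollens', turns litmus red
(B) compound epsilon — positive Tollens' miss; UV-active match; gives precipitate with silver nitrate match; turns litmus red match; reacts with sodium match
(C) compound theta — positive Tollens' match; UV-active match; gives precipitate with silver nitrate match (via UV-active → gives precipitate with silver nitrate); turns litmus red match; reacts with sodium match
(D) compound delta — positive Tollens' match; UV-active match; gives precipitate with silver nitrate match; turns litmus red match; reacts with sodium miss
Only (C) is consistent with every observation.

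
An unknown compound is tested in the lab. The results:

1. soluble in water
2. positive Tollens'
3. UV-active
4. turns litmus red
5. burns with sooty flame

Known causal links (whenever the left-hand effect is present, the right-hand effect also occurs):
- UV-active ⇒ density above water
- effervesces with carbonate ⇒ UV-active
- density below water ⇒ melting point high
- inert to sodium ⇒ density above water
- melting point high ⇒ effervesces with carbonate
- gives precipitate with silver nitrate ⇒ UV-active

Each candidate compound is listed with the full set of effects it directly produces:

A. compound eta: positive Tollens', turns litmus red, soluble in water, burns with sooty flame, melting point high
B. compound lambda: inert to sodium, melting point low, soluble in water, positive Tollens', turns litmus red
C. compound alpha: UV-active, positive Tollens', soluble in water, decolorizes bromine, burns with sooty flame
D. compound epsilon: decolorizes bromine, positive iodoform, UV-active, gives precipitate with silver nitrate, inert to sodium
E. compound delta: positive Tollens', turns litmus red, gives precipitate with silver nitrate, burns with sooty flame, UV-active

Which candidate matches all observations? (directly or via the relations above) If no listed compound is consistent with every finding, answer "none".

Checking each candidate against the observations:
(A) compound eta — accounts for every observation (UV-active through melting point high → effervesces with carbonate → UV-active)
(B) compound lambda — soluble in water yes; positive Tollens' yes; UV-active NO; turns litmus red yes; burns with sooty flame NO
(C) compound alpha — does not account for turns litmus red
(D) compound epsilon — soluble in water NO; positive Tollens' NO; UV-active yes; turns litmus red NO; burns with sooty flame NO
(E) compound delta — soluble in water NO; positive Tollens' yes; UV-active yes; turns litmus red yes; burns with sooty flame yes
(A) alone accounts for all the evidence.

A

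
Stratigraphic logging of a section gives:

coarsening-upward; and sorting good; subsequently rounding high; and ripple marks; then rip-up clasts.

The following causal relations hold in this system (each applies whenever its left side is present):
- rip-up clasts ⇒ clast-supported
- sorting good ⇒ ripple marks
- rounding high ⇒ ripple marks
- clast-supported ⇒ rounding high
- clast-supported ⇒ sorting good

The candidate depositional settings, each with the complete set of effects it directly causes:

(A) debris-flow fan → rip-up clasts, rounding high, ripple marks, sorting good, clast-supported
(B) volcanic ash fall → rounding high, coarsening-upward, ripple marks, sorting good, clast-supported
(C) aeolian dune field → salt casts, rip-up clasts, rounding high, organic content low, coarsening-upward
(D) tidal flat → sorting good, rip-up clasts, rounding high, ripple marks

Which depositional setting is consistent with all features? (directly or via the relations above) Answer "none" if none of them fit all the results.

C

Per-candidate check:
(A) debris-flow fan — coarsening-upward -; sorting good +; rounding high +; ripple marks +; rip-up clasts +
(B) volcanic ash fall — does not account for rip-up clasts
(C) aeolian dune field — coarsening-upward +; sorting good + (through rip-up clasts → clast-supported → sorting good); rounding high +; ripple marks + (through rounding high → ripple marks); rip-up clasts +
(D) tidal flat — coarsening-upward -; sorting good +; rounding high +; ripple marks +; rip-up clasts +
Only (C) is consistent with every observation.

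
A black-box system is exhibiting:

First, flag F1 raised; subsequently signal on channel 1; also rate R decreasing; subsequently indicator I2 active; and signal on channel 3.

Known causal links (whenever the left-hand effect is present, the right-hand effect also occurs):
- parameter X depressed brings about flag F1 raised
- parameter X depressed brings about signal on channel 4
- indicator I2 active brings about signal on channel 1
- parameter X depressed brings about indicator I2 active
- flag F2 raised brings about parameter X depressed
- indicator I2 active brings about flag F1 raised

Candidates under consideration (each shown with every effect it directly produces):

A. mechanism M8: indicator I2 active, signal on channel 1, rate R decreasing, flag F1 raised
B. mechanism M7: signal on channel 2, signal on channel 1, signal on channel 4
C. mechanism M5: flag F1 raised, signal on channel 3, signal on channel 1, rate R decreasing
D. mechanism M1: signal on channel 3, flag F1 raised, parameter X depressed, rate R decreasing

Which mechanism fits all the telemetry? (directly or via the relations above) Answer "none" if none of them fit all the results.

D

For each candidate, compare predicted effects to what was observed:
(A) mechanism M8 — does not account for signal on channel 3
(B) mechanism M7 — flag F1 raised miss; signal on channel 1 match; rate R decreasing miss; indicator I2 active miss; signal on channel 3 miss
(C) mechanism M5 — flag F1 raised match; signal on channel 1 match; rate R decreasing match; indicator I2 active miss; signal on channel 3 match
(D) mechanism M1 — accounts for every observation (signal on channel 1 through parameter X depressed → indicator I2 active → signal on channel 1)
Only (D) is consistent with every observation.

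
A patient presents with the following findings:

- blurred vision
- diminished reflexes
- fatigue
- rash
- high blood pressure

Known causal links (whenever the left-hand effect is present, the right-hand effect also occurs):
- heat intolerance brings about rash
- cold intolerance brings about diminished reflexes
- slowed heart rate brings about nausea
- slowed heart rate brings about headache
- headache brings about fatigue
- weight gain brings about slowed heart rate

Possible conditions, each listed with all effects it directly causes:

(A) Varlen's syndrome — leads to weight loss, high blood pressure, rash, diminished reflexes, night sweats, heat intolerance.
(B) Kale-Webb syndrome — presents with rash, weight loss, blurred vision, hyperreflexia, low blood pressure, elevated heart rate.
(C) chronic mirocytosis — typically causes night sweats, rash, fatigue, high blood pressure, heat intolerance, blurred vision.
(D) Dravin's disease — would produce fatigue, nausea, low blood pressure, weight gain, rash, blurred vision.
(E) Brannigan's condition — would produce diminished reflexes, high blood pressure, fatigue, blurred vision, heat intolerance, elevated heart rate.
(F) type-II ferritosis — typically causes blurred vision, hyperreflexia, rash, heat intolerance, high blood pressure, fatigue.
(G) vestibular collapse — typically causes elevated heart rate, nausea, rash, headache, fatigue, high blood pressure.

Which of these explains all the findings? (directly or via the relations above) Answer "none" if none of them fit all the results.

E

Testing each hypothesis:
(A) Varlen's syndrome — does not account for blurred vision, fatigue
(B) Kale-Webb syndrome — blurred vision yes; diminished reflexes NO; fatigue NO; rash yes; high blood pressure NO
(C) chronic mirocytosis — does not account for diminished reflexes
(D) Dravin's disease — fails on diminished reflexes, high blood pressure (predicts low blood pressure, not high blood pressure)
(E) Brannigan's condition — accounts for every observation (rash through heat intolerance → rash)
(F) type-II ferritosis — blurred vision yes; diminished reflexes NO; fatigue yes; rash yes; high blood pressure yes
(G) vestibular collapse — blurred vision NO; diminished reflexes NO; fatigue yes; rash yes; high blood pressure yes
(E) alone accounts for all the evidence.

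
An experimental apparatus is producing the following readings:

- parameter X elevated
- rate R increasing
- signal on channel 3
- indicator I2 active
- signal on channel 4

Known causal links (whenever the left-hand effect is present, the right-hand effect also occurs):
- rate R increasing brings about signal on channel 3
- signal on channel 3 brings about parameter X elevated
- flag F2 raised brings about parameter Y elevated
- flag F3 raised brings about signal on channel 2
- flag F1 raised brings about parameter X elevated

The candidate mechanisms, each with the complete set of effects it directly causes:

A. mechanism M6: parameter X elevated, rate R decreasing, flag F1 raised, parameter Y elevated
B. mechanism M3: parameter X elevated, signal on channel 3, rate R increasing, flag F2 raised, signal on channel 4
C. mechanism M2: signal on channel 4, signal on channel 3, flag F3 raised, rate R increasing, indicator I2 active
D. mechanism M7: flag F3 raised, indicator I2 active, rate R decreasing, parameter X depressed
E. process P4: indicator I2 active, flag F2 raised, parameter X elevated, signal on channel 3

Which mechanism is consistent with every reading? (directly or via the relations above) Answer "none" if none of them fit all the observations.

Testing each hypothesis:
(A) mechanism M6 — parameter X elevated +; rate R increasing -; signal on channel 3 -; indicator I2 active -; signal on channel 4 -
(B) mechanism M3 — parameter X elevated +; rate R increasing +; signal on channel 3 +; indicator I2 active -; signal on channel 4 +
(C) mechanism M2 — parameter X elevated + (through signal on channel 3 → parameter X elevated); rate R increasing +; signal on channel 3 +; indicator I2 active +; signal on channel 4 +
(D) mechanism M7 — fails on parameter X elevated, rate R increasing, signal on channel 3, signal on channel 4 (predicts parameter X depressed, not parameter X elevated; predicts rate R decreasing, not rate R increasing)
(E) process P4 — parameter X elevated +; rate R increasing -; signal on channel 3 +; indicator I2 active +; signal on channel 4 -
(C) is the only candidate with no mismatches.

C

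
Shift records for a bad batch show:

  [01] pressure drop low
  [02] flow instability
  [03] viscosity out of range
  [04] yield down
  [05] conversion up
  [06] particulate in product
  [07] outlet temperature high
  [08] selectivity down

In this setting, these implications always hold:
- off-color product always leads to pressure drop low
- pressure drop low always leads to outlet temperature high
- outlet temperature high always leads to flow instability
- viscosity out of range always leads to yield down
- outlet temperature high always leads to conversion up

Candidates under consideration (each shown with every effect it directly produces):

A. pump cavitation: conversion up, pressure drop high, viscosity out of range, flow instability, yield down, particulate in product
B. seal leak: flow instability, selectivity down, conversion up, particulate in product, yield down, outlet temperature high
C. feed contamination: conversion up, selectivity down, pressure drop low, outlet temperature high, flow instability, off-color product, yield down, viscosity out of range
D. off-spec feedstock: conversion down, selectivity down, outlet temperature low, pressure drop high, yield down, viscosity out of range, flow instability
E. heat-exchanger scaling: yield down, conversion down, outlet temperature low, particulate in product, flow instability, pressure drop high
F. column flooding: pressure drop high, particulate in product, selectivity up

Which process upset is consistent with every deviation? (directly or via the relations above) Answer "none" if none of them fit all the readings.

Testing each hypothesis:
(A) pump cavitation — fails on pressure drop low, outlet temperature high, selectivity down (predicts pressure drop high, not pressure drop low)
(B) seal leak — pressure drop low miss; flow instability match; viscosity out of range miss; yield down match; conversion up match; particulate in product match; outlet temperature high match; selectivity down match
(C) feed contamination — pressure drop low match; flow instability match; viscosity out of range match; yield down match; conversion up match; particulate in product miss; outlet temperature high match; selectivity down match
(D) off-spec feedstock — fails on pressure drop low, conversion up, particulate in product, outlet temperature high (predicts pressure drop high, not pressure drop low; predicts conversion down, not conversion up; predicts outlet temperature low, not outlet temperature high)
(E) heat-exchanger scaling — pressure drop low miss; flow instability match; viscosity out of range miss; yield down match; conversion up miss; particulate in product match; outlet temperature high miss; selectivity down miss
(F) column flooding — pressure drop low miss; flow instability miss; viscosity out of range miss; yield down miss; conversion up miss; particulate in product match; outlet temperature high miss; selectivity down miss
None of the listed candidates fits everything.

none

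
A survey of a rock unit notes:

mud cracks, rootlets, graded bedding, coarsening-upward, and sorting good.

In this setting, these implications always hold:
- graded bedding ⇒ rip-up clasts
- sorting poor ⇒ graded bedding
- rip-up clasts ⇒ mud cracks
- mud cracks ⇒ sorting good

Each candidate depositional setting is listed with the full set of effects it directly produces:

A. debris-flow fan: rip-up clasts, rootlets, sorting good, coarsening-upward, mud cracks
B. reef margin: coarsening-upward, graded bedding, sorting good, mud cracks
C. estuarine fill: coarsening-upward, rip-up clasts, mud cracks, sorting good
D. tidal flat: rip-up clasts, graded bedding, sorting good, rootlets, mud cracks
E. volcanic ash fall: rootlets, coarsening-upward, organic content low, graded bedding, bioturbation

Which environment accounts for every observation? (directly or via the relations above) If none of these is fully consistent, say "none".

Per-candidate check:
(A) debris-flow fan — mud cracks +; rootlets +; graded bedding -; coarsening-upward +; sorting good +
(B) reef margin — mud cracks +; rootlets -; graded bedding +; coarsening-upward +; sorting good +
(C) estuarine fill — mud cracks +; rootlets -; graded bedding -; coarsening-upward +; sorting good +
(D) tidal flat — does not account for coarsening-upward
(E) volcanic ash fall — accounts for every observation (mud cracks through graded bedding → rip-up clasts → mud cracks)
Only (E) is consistent with every observation.

E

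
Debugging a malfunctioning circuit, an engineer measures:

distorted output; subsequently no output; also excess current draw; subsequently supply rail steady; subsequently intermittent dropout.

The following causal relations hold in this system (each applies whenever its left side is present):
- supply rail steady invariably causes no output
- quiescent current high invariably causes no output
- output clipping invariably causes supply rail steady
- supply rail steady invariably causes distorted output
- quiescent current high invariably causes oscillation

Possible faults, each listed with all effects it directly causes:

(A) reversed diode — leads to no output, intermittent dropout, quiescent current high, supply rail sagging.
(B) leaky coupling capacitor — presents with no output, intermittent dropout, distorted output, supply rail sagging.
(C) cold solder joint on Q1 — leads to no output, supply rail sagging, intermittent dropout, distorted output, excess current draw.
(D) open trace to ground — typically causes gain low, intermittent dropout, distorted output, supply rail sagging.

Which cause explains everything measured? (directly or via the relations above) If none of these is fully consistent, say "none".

none

For each candidate, compare predicted effects to what was observed:
(A) reversed diode — fails on distorted output, excess current draw, supply rail steady (predicts supply rail sagging, not supply rail steady)
(B) leaky coupling capacitor — fails on excess current draw, supply rail steady (predicts supply rail sagging, not supply rail steady)
(C) cold solder joint on Q1 — fails on supply rail steady (predicts supply rail sagging, not supply rail steady)
(D) open trace to ground — distorted output yes; no output NO; excess current draw NO; supply rail steady NO; intermittent dropout yes
Every candidate fails on at least one observation.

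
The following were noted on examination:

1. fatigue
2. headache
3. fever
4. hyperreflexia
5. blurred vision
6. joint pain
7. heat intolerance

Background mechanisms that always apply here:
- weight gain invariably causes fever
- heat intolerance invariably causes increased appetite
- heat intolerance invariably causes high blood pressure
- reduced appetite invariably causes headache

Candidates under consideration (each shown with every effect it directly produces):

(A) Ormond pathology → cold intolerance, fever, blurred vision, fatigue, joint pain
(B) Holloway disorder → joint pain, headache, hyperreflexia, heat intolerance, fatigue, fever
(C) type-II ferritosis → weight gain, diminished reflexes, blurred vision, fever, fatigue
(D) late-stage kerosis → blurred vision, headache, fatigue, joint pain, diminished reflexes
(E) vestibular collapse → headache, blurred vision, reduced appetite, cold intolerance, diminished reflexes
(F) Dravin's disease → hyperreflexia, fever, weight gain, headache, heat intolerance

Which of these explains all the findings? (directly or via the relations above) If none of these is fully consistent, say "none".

none

Checking each candidate against the observations:
(A) Ormond pathology — fatigue +; headache -; fever +; hyperreflexia -; blurred vision +; joint pain +; heat intolerance -
(B) Holloway disorder — fatigue +; headache +; fever +; hyperreflexia +; blurred vision -; joint pain +; heat intolerance +
(C) type-II ferritosis — fatigue +; headache -; fever +; hyperreflexia -; blurred vision +; joint pain -; heat intolerance -
(D) late-stage kerosis — fails on fever, hyperreflexia, heat intolerance (predicts diminished reflexes, not hyperreflexia)
(E) vestibular collapse — fatigue -; headache +; fever -; hyperreflexia -; blurred vision +; joint pain -; heat intolerance -
(F) Dravin's disease — does not account for fatigue, blurred vision, joint pain
None of the listed candidates fits everything.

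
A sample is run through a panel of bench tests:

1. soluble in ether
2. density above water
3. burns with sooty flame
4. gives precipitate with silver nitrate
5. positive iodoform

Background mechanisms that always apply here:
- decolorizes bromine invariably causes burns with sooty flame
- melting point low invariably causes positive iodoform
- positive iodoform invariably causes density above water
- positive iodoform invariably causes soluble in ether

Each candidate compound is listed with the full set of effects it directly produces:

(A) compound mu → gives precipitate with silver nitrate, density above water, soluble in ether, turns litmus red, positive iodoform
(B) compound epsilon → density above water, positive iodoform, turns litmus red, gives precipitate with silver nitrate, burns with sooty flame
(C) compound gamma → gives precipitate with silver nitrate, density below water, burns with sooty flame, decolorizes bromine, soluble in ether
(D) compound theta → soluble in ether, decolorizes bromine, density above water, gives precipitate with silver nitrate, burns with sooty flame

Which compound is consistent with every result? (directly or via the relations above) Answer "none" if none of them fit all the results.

Checking each candidate against the observations:
(A) compound mu — does not account for burns with sooty flame
(B) compound epsilon — soluble in ether yes (through positive iodoform → soluble in ether); density above water yes; burns with sooty flame yes; gives precipitate with silver nitrate yes; positive iodoform yes
(C) compound gamma — soluble in ether yes; density above water NO; burns with sooty flame yes; gives precipitate with silver nitrate yes; positive iodoform NO
(D) compound theta — soluble in ether yes; density above water yes; burns with sooty flame yes; gives precipitate with silver nitrate yes; positive iodoform NO
(B) is the only candidate with no mismatches.

B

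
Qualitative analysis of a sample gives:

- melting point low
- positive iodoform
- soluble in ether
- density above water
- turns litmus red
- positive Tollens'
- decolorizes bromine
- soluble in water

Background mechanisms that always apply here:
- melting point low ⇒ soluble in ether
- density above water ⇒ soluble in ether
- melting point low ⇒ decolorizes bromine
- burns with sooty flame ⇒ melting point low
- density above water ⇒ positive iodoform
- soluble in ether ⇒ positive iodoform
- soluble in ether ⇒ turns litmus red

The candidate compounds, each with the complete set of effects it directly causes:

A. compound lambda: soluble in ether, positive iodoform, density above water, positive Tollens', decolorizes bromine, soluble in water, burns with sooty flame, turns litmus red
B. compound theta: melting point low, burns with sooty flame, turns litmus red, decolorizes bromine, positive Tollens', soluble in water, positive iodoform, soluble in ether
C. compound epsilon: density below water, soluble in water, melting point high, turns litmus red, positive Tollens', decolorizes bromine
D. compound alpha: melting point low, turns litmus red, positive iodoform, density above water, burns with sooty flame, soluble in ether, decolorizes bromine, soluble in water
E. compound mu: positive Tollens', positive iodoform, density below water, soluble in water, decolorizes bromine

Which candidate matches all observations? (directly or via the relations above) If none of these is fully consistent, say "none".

A

For each candidate, compare predicted effects to what was observed:
(A) compound lambda — melting point low match (by burns with sooty flame → melting point low); positive iodoform match; soluble in ether match; density above water match; turns litmus red match; positive Tollens' match; decolorizes bromine match; soluble in water match
(B) compound theta — melting point low match; positive iodoform match; soluble in ether match; density above water miss; turns litmus red match; positive Tollens' match; decolorizes bromine match; soluble in water match
(C) compound epsilon — melting point low miss; positive iodoform miss; soluble in ether miss; density above water miss; turns litmus red match; positive Tollens' match; decolorizes bromine match; soluble in water match
(D) compound alpha — melting point low match; positive iodoform match; soluble in ether match; density above water match; turns litmus red match; positive Tollens' miss; decolorizes bromine match; soluble in water match
(E) compound mu — fails on melting point low, soluble in ether, density above water, turns litmus red (predicts density below water, not density above water)
Only (A) is consistent with every observation.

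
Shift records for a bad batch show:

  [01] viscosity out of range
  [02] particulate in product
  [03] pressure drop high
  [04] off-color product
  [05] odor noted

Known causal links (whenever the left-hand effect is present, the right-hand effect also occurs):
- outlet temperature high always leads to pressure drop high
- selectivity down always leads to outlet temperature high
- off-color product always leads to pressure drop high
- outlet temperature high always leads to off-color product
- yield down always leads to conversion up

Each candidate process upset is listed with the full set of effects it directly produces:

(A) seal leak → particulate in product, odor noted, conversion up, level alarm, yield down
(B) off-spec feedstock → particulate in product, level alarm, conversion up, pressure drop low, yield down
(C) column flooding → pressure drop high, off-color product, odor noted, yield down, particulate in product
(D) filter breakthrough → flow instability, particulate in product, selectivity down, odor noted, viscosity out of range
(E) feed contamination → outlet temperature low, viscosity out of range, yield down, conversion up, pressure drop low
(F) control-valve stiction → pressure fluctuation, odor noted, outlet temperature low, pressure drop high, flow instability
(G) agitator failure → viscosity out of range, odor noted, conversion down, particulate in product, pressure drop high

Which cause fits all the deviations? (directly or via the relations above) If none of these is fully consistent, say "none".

D

Checking each candidate against the observations:
(A) seal leak — viscosity out of range NO; particulate in product yes; pressure drop high NO; off-color product NO; odor noted yes
(B) off-spec feedstock — viscosity out of range NO; particulate in product yes; pressure drop high NO; off-color product NO; odor noted NO
(C) column flooding — viscosity out of range NO; particulate in product yes; pressure drop high yes; off-color product yes; odor noted yes
(D) filter breakthrough — accounts for every observation (pressure drop high through selectivity down → outlet temperature high → pressure drop high)
(E) feed contamination — viscosity out of range yes; particulate in product NO; pressure drop high NO; off-color product NO; odor noted NO
(F) control-valve stiction — viscosity out of range NO; particulate in product NO; pressure drop high yes; off-color product NO; odor noted yes
(G) agitator failure — viscosity out of range yes; particulate in product yes; pressure drop high yes; off-color product NO; odor noted yes
Only (D) is consistent with every observation.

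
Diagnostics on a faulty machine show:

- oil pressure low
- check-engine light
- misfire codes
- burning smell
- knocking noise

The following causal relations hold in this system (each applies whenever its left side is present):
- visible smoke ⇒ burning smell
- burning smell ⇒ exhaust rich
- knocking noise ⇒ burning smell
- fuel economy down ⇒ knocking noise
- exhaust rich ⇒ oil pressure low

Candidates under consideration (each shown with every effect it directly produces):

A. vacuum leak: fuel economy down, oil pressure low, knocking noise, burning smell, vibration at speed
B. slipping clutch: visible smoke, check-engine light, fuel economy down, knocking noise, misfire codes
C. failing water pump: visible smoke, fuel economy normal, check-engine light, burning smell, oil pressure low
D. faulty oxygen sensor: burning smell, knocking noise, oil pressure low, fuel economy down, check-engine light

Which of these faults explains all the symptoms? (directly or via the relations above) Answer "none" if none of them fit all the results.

For each candidate, compare predicted effects to what was observed:
(A) vacuum leak — oil pressure low match; check-engine light miss; misfire codes miss; burning smell match; knocking noise match
(B) slipping clutch — oil pressure low match (via visible smoke → burning smell → exhaust rich → oil pressure low); check-engine light match; misfire codes match; burning smell match (via visible smoke → burning smell); knocking noise match
(C) failing water pump — does not account for misfire codes, knocking noise
(D) faulty oxygen sensor — oil pressure low match; check-engine light match; misfire codes miss; burning smell match; knocking noise match
(B) alone accounts for all the evidence.

B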